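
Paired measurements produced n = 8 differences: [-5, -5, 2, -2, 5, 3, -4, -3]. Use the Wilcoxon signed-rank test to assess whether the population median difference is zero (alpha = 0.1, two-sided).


Step 1: Drop any zero differences (none here) and take |d_i|.
|d| = [5, 5, 2, 2, 5, 3, 4, 3]
Step 2: Midrank |d_i| (ties get averaged ranks).
ranks: |5|->7, |5|->7, |2|->1.5, |2|->1.5, |5|->7, |3|->3.5, |4|->5, |3|->3.5
Step 3: Attach original signs; sum ranks with positive sign and with negative sign.
W+ = 1.5 + 7 + 3.5 = 12
W- = 7 + 7 + 1.5 + 5 + 3.5 = 24
(Check: W+ + W- = 36 should equal n(n+1)/2 = 36.)
Step 4: Test statistic W = min(W+, W-) = 12.
Step 5: Ties in |d|, so use the tie-corrected normal approximation.
        E[W] = n(n+1)/4 = 8*9/4 = 18.
        Tie groups: |d|=2 (t=2), |d|=3 (t=2), |d|=5 (t=3); sum(t^3 - t) = 36.
        Var[W] = n(n+1)(2n+1)/24 - sum(t^3-t)/48 = 1224/24 - 36/48 = 50.25.
        z = (W - E[W]) / sqrt(Var[W]) = (12 - 18) / 7.0887 = -0.8464.
        Two-sided p = 2*Phi(z) = 0.397321.
Step 6: alpha = 0.1. fail to reject H0.

W+ = 12, W- = 24, W = min = 12, p = 0.397321, fail to reject H0.


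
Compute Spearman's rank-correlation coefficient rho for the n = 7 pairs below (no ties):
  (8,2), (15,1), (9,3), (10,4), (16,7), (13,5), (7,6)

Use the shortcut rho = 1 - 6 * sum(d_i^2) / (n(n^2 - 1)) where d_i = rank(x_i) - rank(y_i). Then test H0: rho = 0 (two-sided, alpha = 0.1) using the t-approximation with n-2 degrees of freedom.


Step 1: Rank x and y separately (midranks; no ties here).
rank(x): 8->2, 15->6, 9->3, 10->4, 16->7, 13->5, 7->1
rank(y): 2->2, 1->1, 3->3, 4->4, 7->7, 5->5, 6->6
Step 2: d_i = R_x(i) - R_y(i); compute d_i^2.
  (2-2)^2=0, (6-1)^2=25, (3-3)^2=0, (4-4)^2=0, (7-7)^2=0, (5-5)^2=0, (1-6)^2=25
sum(d^2) = 50.
Step 3: rho = 1 - 6*50 / (7*(7^2 - 1)) = 1 - 300/336 = 0.107143.
Step 4: Under H0, t = rho * sqrt((n-2)/(1-rho^2)) = 0.2410 ~ t(5).
Step 5: Two-sided p-value from the t-distribution with 5 df = 0.819151.
Step 6: alpha = 0.1. fail to reject H0.

rho = 0.1071, p = 0.819151, fail to reject H0 at alpha = 0.1.


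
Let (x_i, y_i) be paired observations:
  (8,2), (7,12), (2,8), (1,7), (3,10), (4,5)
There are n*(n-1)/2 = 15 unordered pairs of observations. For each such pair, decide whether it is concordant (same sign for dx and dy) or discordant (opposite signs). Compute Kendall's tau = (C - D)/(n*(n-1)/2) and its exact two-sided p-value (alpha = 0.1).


Step 1: Enumerate the 15 unordered pairs (i,j) with i<j and classify each by sign(x_j-x_i) * sign(y_j-y_i).
  (1,2):dx=-1,dy=+10->D; (1,3):dx=-6,dy=+6->D; (1,4):dx=-7,dy=+5->D; (1,5):dx=-5,dy=+8->D
  (1,6):dx=-4,dy=+3->D; (2,3):dx=-5,dy=-4->C; (2,4):dx=-6,dy=-5->C; (2,5):dx=-4,dy=-2->C
  (2,6):dx=-3,dy=-7->C; (3,4):dx=-1,dy=-1->C; (3,5):dx=+1,dy=+2->C; (3,6):dx=+2,dy=-3->D
  (4,5):dx=+2,dy=+3->C; (4,6):dx=+3,dy=-2->D; (5,6):dx=+1,dy=-5->D
Step 2: C = 7, D = 8, total pairs = 15.
Step 3: tau = (C - D)/(n(n-1)/2) = (7 - 8)/15 = -0.066667.
Step 4: Exact two-sided p-value (enumerate n! = 720 permutations of y under H0): p = 1.000000.
Step 5: alpha = 0.1. fail to reject H0.

tau_b = -0.0667 (C=7, D=8), p = 1.000000, fail to reject H0.


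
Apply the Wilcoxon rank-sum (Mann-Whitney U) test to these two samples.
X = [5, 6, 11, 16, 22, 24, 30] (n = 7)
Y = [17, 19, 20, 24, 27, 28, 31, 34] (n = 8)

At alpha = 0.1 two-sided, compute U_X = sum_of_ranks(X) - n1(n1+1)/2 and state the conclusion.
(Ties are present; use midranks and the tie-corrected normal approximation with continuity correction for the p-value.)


Step 1: Combine and sort all 15 observations; assign midranks.
sorted (value, group): (5,X), (6,X), (11,X), (16,X), (17,Y), (19,Y), (20,Y), (22,X), (24,X), (24,Y), (27,Y), (28,Y), (30,X), (31,Y), (34,Y)
ranks: 5->1, 6->2, 11->3, 16->4, 17->5, 19->6, 20->7, 22->8, 24->9.5, 24->9.5, 27->11, 28->12, 30->13, 31->14, 34->15
Step 2: Rank sum for X: R1 = 1 + 2 + 3 + 4 + 8 + 9.5 + 13 = 40.5.
Step 3: U_X = R1 - n1(n1+1)/2 = 40.5 - 7*8/2 = 40.5 - 28 = 12.5.
       U_Y = n1*n2 - U_X = 56 - 12.5 = 43.5.
Step 4: Ties are present, so use the tie-corrected normal approximation (with continuity correction) for the p-value.
Step 5: p-value = 0.082305; compare to alpha = 0.1. reject H0.

U_X = 12.5, p = 0.082305, reject H0 at alpha = 0.1.


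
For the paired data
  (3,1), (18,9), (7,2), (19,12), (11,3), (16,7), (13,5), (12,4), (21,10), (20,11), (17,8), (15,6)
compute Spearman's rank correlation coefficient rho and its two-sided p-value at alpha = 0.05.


Step 1: Rank x and y separately (midranks; no ties here).
rank(x): 3->1, 18->9, 7->2, 19->10, 11->3, 16->7, 13->5, 12->4, 21->12, 20->11, 17->8, 15->6
rank(y): 1->1, 9->9, 2->2, 12->12, 3->3, 7->7, 5->5, 4->4, 10->10, 11->11, 8->8, 6->6
Step 2: d_i = R_x(i) - R_y(i); compute d_i^2.
  (1-1)^2=0, (9-9)^2=0, (2-2)^2=0, (10-12)^2=4, (3-3)^2=0, (7-7)^2=0, (5-5)^2=0, (4-4)^2=0, (12-10)^2=4, (11-11)^2=0, (8-8)^2=0, (6-6)^2=0
sum(d^2) = 8.
Step 3: rho = 1 - 6*8 / (12*(12^2 - 1)) = 1 - 48/1716 = 0.972028.
Step 4: Under H0, t = rho * sqrt((n-2)/(1-rho^2)) = 13.0876 ~ t(10).
Step 5: Two-sided p-value from the t-distribution with 10 df = 0.000000.
Step 6: alpha = 0.05. reject H0.

rho = 0.9720, p = 0.000000, reject H0 at alpha = 0.05.


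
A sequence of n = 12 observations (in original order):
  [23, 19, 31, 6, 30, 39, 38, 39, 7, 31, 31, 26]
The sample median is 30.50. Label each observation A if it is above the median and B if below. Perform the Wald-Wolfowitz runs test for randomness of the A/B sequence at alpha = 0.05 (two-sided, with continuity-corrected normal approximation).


Step 1: Compute median = 30.50; label A = above, B = below.
Labels in order: BBABBAAABAAB  (n_A = 6, n_B = 6)
Step 2: Count runs R = 7.
Step 3: Under H0 (random ordering), E[R] = 2*n_A*n_B/(n_A+n_B) + 1 = 2*6*6/12 + 1 = 7.0000.
        Var[R] = 2*n_A*n_B*(2*n_A*n_B - n_A - n_B) / ((n_A+n_B)^2 * (n_A+n_B-1)) = 4320/1584 = 2.7273.
        SD[R] = 1.6514.
Step 4: R = E[R], so z = 0 with no continuity correction.
Step 5: Two-sided p-value via normal approximation = 2*(1 - Phi(|z|)) = 1.000000.
Step 6: alpha = 0.05. fail to reject H0.

R = 7, z = 0.0000, p = 1.000000, fail to reject H0.


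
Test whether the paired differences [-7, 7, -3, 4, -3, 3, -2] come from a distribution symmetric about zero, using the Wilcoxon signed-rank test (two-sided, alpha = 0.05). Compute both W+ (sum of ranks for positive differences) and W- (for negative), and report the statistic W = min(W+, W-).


Step 1: Drop any zero differences (none here) and take |d_i|.
|d| = [7, 7, 3, 4, 3, 3, 2]
Step 2: Midrank |d_i| (ties get averaged ranks).
ranks: |7|->6.5, |7|->6.5, |3|->3, |4|->5, |3|->3, |3|->3, |2|->1
Step 3: Attach original signs; sum ranks with positive sign and with negative sign.
W+ = 6.5 + 5 + 3 = 14.5
W- = 6.5 + 3 + 3 + 1 = 13.5
(Check: W+ + W- = 28 should equal n(n+1)/2 = 28.)
Step 4: Test statistic W = min(W+, W-) = 13.5.
Step 5: Ties in |d|, so use the tie-corrected normal approximation.
        E[W] = n(n+1)/4 = 7*8/4 = 14.
        Tie groups: |d|=3 (t=3), |d|=7 (t=2); sum(t^3 - t) = 30.
        Var[W] = n(n+1)(2n+1)/24 - sum(t^3-t)/48 = 840/24 - 30/48 = 34.375.
        z = (W - E[W]) / sqrt(Var[W]) = (13.5 - 14) / 5.8630 = -0.0853.
        Two-sided p = 2*Phi(z) = 0.932039.
Step 6: alpha = 0.05. fail to reject H0.

W+ = 14.5, W- = 13.5, W = min = 13.5, p = 0.932039, fail to reject H0.


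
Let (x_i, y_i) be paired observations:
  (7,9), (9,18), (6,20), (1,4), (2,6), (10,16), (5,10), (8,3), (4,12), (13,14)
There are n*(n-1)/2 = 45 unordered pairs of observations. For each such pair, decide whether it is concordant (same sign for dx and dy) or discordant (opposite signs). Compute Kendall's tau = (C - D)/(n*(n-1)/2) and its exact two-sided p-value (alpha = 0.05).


Step 1: Enumerate the 45 unordered pairs (i,j) with i<j and classify each by sign(x_j-x_i) * sign(y_j-y_i).
  (1,2):dx=+2,dy=+9->C; (1,3):dx=-1,dy=+11->D; (1,4):dx=-6,dy=-5->C; (1,5):dx=-5,dy=-3->C
  (1,6):dx=+3,dy=+7->C; (1,7):dx=-2,dy=+1->D; (1,8):dx=+1,dy=-6->D; (1,9):dx=-3,dy=+3->D
  (1,10):dx=+6,dy=+5->C; (2,3):dx=-3,dy=+2->D; (2,4):dx=-8,dy=-14->C; (2,5):dx=-7,dy=-12->C
  (2,6):dx=+1,dy=-2->D; (2,7):dx=-4,dy=-8->C; (2,8):dx=-1,dy=-15->C; (2,9):dx=-5,dy=-6->C
  (2,10):dx=+4,dy=-4->D; (3,4):dx=-5,dy=-16->C; (3,5):dx=-4,dy=-14->C; (3,6):dx=+4,dy=-4->D
  (3,7):dx=-1,dy=-10->C; (3,8):dx=+2,dy=-17->D; (3,9):dx=-2,dy=-8->C; (3,10):dx=+7,dy=-6->D
  (4,5):dx=+1,dy=+2->C; (4,6):dx=+9,dy=+12->C; (4,7):dx=+4,dy=+6->C; (4,8):dx=+7,dy=-1->D
  (4,9):dx=+3,dy=+8->C; (4,10):dx=+12,dy=+10->C; (5,6):dx=+8,dy=+10->C; (5,7):dx=+3,dy=+4->C
  (5,8):dx=+6,dy=-3->D; (5,9):dx=+2,dy=+6->C; (5,10):dx=+11,dy=+8->C; (6,7):dx=-5,dy=-6->C
  (6,8):dx=-2,dy=-13->C; (6,9):dx=-6,dy=-4->C; (6,10):dx=+3,dy=-2->D; (7,8):dx=+3,dy=-7->D
  (7,9):dx=-1,dy=+2->D; (7,10):dx=+8,dy=+4->C; (8,9):dx=-4,dy=+9->D; (8,10):dx=+5,dy=+11->C
  (9,10):dx=+9,dy=+2->C
Step 2: C = 29, D = 16, total pairs = 45.
Step 3: tau = (C - D)/(n(n-1)/2) = (29 - 16)/45 = 0.288889.
Step 4: Exact two-sided p-value (enumerate n! = 3628800 permutations of y under H0): p = 0.291248.
Step 5: alpha = 0.05. fail to reject H0.

tau_b = 0.2889 (C=29, D=16), p = 0.291248, fail to reject H0.


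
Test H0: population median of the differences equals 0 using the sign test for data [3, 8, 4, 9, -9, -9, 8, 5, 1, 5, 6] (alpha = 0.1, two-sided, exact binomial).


Step 1: Discard zero differences. Original n = 11; n_eff = number of nonzero differences = 11.
Nonzero differences (with sign): +3, +8, +4, +9, -9, -9, +8, +5, +1, +5, +6
Step 2: Count signs: positive = 9, negative = 2.
Step 3: Under H0: P(positive) = 0.5, so the number of positives S ~ Bin(11, 0.5).
Step 4: Two-sided exact p-value = sum of Bin(11,0.5) probabilities at or below the observed probability = 0.065430.
Step 5: alpha = 0.1. reject H0.

n_eff = 11, pos = 9, neg = 2, p = 0.065430, reject H0.


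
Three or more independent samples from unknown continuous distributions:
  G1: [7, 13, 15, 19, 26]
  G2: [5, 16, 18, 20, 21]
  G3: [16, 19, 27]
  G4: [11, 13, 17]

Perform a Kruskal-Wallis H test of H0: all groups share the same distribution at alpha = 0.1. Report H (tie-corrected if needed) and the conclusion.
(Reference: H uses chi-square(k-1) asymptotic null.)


Step 1: Combine all N = 16 observations and assign midranks.
sorted (value, group, rank): (5,G2,1), (7,G1,2), (11,G4,3), (13,G1,4.5), (13,G4,4.5), (15,G1,6), (16,G2,7.5), (16,G3,7.5), (17,G4,9), (18,G2,10), (19,G1,11.5), (19,G3,11.5), (20,G2,13), (21,G2,14), (26,G1,15), (27,G3,16)
Step 2: Sum ranks within each group.
R_1 = 39 (n_1 = 5)
R_2 = 45.5 (n_2 = 5)
R_3 = 35 (n_3 = 3)
R_4 = 16.5 (n_4 = 3)
Step 3: H = 12/(N(N+1)) * sum(R_i^2/n_i) - 3(N+1)
     = 12/(16*17) * (39^2/5 + 45.5^2/5 + 35^2/3 + 16.5^2/3) - 3*17
     = 0.044118 * 1217.33 - 51
     = 2.705882.
Step 4: Ties present; correction factor C = 1 - 18/(16^3 - 16) = 0.995588. Corrected H = 2.705882 / 0.995588 = 2.717873.
Step 5: Under H0, H ~ chi^2(3); p-value = 0.437199.
Step 6: alpha = 0.1. fail to reject H0.

H = 2.7179, df = 3, p = 0.437199, fail to reject H0.


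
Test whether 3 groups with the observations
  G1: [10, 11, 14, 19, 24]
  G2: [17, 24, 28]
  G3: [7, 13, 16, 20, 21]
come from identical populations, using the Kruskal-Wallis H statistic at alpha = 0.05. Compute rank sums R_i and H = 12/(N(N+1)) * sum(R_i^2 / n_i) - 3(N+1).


Step 1: Combine all N = 13 observations and assign midranks.
sorted (value, group, rank): (7,G3,1), (10,G1,2), (11,G1,3), (13,G3,4), (14,G1,5), (16,G3,6), (17,G2,7), (19,G1,8), (20,G3,9), (21,G3,10), (24,G1,11.5), (24,G2,11.5), (28,G2,13)
Step 2: Sum ranks within each group.
R_1 = 29.5 (n_1 = 5)
R_2 = 31.5 (n_2 = 3)
R_3 = 30 (n_3 = 5)
Step 3: H = 12/(N(N+1)) * sum(R_i^2/n_i) - 3(N+1)
     = 12/(13*14) * (29.5^2/5 + 31.5^2/3 + 30^2/5) - 3*14
     = 0.065934 * 684.8 - 42
     = 3.151648.
Step 4: Ties present; correction factor C = 1 - 6/(13^3 - 13) = 0.997253. Corrected H = 3.151648 / 0.997253 = 3.160331.
Step 5: Under H0, H ~ chi^2(2); p-value = 0.205941.
Step 6: alpha = 0.05. fail to reject H0.

H = 3.1603, df = 2, p = 0.205941, fail to reject H0.


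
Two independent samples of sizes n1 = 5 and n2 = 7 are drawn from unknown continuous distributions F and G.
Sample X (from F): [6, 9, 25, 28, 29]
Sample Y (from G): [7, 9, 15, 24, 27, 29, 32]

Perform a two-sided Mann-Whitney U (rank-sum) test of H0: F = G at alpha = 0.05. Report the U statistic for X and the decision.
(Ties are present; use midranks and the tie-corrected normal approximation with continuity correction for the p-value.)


Step 1: Combine and sort all 12 observations; assign midranks.
sorted (value, group): (6,X), (7,Y), (9,X), (9,Y), (15,Y), (24,Y), (25,X), (27,Y), (28,X), (29,X), (29,Y), (32,Y)
ranks: 6->1, 7->2, 9->3.5, 9->3.5, 15->5, 24->6, 25->7, 27->8, 28->9, 29->10.5, 29->10.5, 32->12
Step 2: Rank sum for X: R1 = 1 + 3.5 + 7 + 9 + 10.5 = 31.
Step 3: U_X = R1 - n1(n1+1)/2 = 31 - 5*6/2 = 31 - 15 = 16.
       U_Y = n1*n2 - U_X = 35 - 16 = 19.
Step 4: Ties are present, so use the tie-corrected normal approximation (with continuity correction) for the p-value.
Step 5: p-value = 0.870542; compare to alpha = 0.05. fail to reject H0.

U_X = 16, p = 0.870542, fail to reject H0 at alpha = 0.05.


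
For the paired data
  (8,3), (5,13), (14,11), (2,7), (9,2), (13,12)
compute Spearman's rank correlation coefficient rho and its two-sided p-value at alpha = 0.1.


Step 1: Rank x and y separately (midranks; no ties here).
rank(x): 8->3, 5->2, 14->6, 2->1, 9->4, 13->5
rank(y): 3->2, 13->6, 11->4, 7->3, 2->1, 12->5
Step 2: d_i = R_x(i) - R_y(i); compute d_i^2.
  (3-2)^2=1, (2-6)^2=16, (6-4)^2=4, (1-3)^2=4, (4-1)^2=9, (5-5)^2=0
sum(d^2) = 34.
Step 3: rho = 1 - 6*34 / (6*(6^2 - 1)) = 1 - 204/210 = 0.028571.
Step 4: Under H0, t = rho * sqrt((n-2)/(1-rho^2)) = 0.0572 ~ t(4).
Step 5: Two-sided p-value from the t-distribution with 4 df = 0.957155.
Step 6: alpha = 0.1. fail to reject H0.

rho = 0.0286, p = 0.957155, fail to reject H0 at alpha = 0.1.


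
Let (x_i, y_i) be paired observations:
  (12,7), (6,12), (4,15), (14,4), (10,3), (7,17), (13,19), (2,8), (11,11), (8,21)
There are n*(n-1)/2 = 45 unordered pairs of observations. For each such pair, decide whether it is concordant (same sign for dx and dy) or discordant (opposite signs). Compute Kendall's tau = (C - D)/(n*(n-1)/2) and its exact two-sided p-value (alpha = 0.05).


Step 1: Enumerate the 45 unordered pairs (i,j) with i<j and classify each by sign(x_j-x_i) * sign(y_j-y_i).
  (1,2):dx=-6,dy=+5->D; (1,3):dx=-8,dy=+8->D; (1,4):dx=+2,dy=-3->D; (1,5):dx=-2,dy=-4->C
  (1,6):dx=-5,dy=+10->D; (1,7):dx=+1,dy=+12->C; (1,8):dx=-10,dy=+1->D; (1,9):dx=-1,dy=+4->D
  (1,10):dx=-4,dy=+14->D; (2,3):dx=-2,dy=+3->D; (2,4):dx=+8,dy=-8->D; (2,5):dx=+4,dy=-9->D
  (2,6):dx=+1,dy=+5->C; (2,7):dx=+7,dy=+7->C; (2,8):dx=-4,dy=-4->C; (2,9):dx=+5,dy=-1->D
  (2,10):dx=+2,dy=+9->C; (3,4):dx=+10,dy=-11->D; (3,5):dx=+6,dy=-12->D; (3,6):dx=+3,dy=+2->C
  (3,7):dx=+9,dy=+4->C; (3,8):dx=-2,dy=-7->C; (3,9):dx=+7,dy=-4->D; (3,10):dx=+4,dy=+6->C
  (4,5):dx=-4,dy=-1->C; (4,6):dx=-7,dy=+13->D; (4,7):dx=-1,dy=+15->D; (4,8):dx=-12,dy=+4->D
  (4,9):dx=-3,dy=+7->D; (4,10):dx=-6,dy=+17->D; (5,6):dx=-3,dy=+14->D; (5,7):dx=+3,dy=+16->C
  (5,8):dx=-8,dy=+5->D; (5,9):dx=+1,dy=+8->C; (5,10):dx=-2,dy=+18->D; (6,7):dx=+6,dy=+2->C
  (6,8):dx=-5,dy=-9->C; (6,9):dx=+4,dy=-6->D; (6,10):dx=+1,dy=+4->C; (7,8):dx=-11,dy=-11->C
  (7,9):dx=-2,dy=-8->C; (7,10):dx=-5,dy=+2->D; (8,9):dx=+9,dy=+3->C; (8,10):dx=+6,dy=+13->C
  (9,10):dx=-3,dy=+10->D
Step 2: C = 20, D = 25, total pairs = 45.
Step 3: tau = (C - D)/(n(n-1)/2) = (20 - 25)/45 = -0.111111.
Step 4: Exact two-sided p-value (enumerate n! = 3628800 permutations of y under H0): p = 0.727490.
Step 5: alpha = 0.05. fail to reject H0.

tau_b = -0.1111 (C=20, D=25), p = 0.727490, fail to reject H0.


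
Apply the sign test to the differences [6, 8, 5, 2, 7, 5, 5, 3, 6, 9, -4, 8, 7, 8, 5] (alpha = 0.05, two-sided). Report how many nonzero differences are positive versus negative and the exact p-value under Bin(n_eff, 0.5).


Step 1: Discard zero differences. Original n = 15; n_eff = number of nonzero differences = 15.
Nonzero differences (with sign): +6, +8, +5, +2, +7, +5, +5, +3, +6, +9, -4, +8, +7, +8, +5
Step 2: Count signs: positive = 14, negative = 1.
Step 3: Under H0: P(positive) = 0.5, so the number of positives S ~ Bin(15, 0.5).
Step 4: Two-sided exact p-value = sum of Bin(15,0.5) probabilities at or below the observed probability = 0.000977.
Step 5: alpha = 0.05. reject H0.

n_eff = 15, pos = 14, neg = 1, p = 0.000977, reject H0.


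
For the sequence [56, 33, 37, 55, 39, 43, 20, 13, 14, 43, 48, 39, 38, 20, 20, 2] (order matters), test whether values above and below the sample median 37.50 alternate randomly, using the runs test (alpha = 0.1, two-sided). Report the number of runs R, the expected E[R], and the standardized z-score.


Step 1: Compute median = 37.50; label A = above, B = below.
Labels in order: ABBAAABBBAAAABBB  (n_A = 8, n_B = 8)
Step 2: Count runs R = 6.
Step 3: Under H0 (random ordering), E[R] = 2*n_A*n_B/(n_A+n_B) + 1 = 2*8*8/16 + 1 = 9.0000.
        Var[R] = 2*n_A*n_B*(2*n_A*n_B - n_A - n_B) / ((n_A+n_B)^2 * (n_A+n_B-1)) = 14336/3840 = 3.7333.
        SD[R] = 1.9322.
Step 4: Continuity-corrected z = (R + 0.5 - E[R]) / SD[R] = (6 + 0.5 - 9.0000) / 1.9322 = -1.2939.
Step 5: Two-sided p-value via normal approximation = 2*(1 - Phi(|z|)) = 0.195709.
Step 6: alpha = 0.1. fail to reject H0.

R = 6, z = -1.2939, p = 0.195709, fail to reject H0.


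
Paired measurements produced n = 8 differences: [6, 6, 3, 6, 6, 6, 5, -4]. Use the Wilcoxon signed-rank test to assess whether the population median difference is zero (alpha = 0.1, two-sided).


Step 1: Drop any zero differences (none here) and take |d_i|.
|d| = [6, 6, 3, 6, 6, 6, 5, 4]
Step 2: Midrank |d_i| (ties get averaged ranks).
ranks: |6|->6, |6|->6, |3|->1, |6|->6, |6|->6, |6|->6, |5|->3, |4|->2
Step 3: Attach original signs; sum ranks with positive sign and with negative sign.
W+ = 6 + 6 + 1 + 6 + 6 + 6 + 3 = 34
W- = 2 = 2
(Check: W+ + W- = 36 should equal n(n+1)/2 = 36.)
Step 4: Test statistic W = min(W+, W-) = 2.
Step 5: Ties in |d|, so use the tie-corrected normal approximation.
        E[W] = n(n+1)/4 = 8*9/4 = 18.
        Tie groups: |d|=6 (t=5); sum(t^3 - t) = 120.
        Var[W] = n(n+1)(2n+1)/24 - sum(t^3-t)/48 = 1224/24 - 120/48 = 48.5.
        z = (W - E[W]) / sqrt(Var[W]) = (2 - 18) / 6.9642 = -2.2975.
        Two-sided p = 2*Phi(z) = 0.021592.
Step 6: alpha = 0.1. reject H0.

W+ = 34, W- = 2, W = min = 2, p = 0.021592, reject H0.


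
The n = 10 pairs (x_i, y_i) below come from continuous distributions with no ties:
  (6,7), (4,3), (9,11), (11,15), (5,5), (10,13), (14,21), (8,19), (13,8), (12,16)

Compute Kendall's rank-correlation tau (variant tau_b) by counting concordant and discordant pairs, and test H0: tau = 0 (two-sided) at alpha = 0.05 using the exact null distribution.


Step 1: Enumerate the 45 unordered pairs (i,j) with i<j and classify each by sign(x_j-x_i) * sign(y_j-y_i).
  (1,2):dx=-2,dy=-4->C; (1,3):dx=+3,dy=+4->C; (1,4):dx=+5,dy=+8->C; (1,5):dx=-1,dy=-2->C
  (1,6):dx=+4,dy=+6->C; (1,7):dx=+8,dy=+14->C; (1,8):dx=+2,dy=+12->C; (1,9):dx=+7,dy=+1->C
  (1,10):dx=+6,dy=+9->C; (2,3):dx=+5,dy=+8->C; (2,4):dx=+7,dy=+12->C; (2,5):dx=+1,dy=+2->C
  (2,6):dx=+6,dy=+10->C; (2,7):dx=+10,dy=+18->C; (2,8):dx=+4,dy=+16->C; (2,9):dx=+9,dy=+5->C
  (2,10):dx=+8,dy=+13->C; (3,4):dx=+2,dy=+4->C; (3,5):dx=-4,dy=-6->C; (3,6):dx=+1,dy=+2->C
  (3,7):dx=+5,dy=+10->C; (3,8):dx=-1,dy=+8->D; (3,9):dx=+4,dy=-3->D; (3,10):dx=+3,dy=+5->C
  (4,5):dx=-6,dy=-10->C; (4,6):dx=-1,dy=-2->C; (4,7):dx=+3,dy=+6->C; (4,8):dx=-3,dy=+4->D
  (4,9):dx=+2,dy=-7->D; (4,10):dx=+1,dy=+1->C; (5,6):dx=+5,dy=+8->C; (5,7):dx=+9,dy=+16->C
  (5,8):dx=+3,dy=+14->C; (5,9):dx=+8,dy=+3->C; (5,10):dx=+7,dy=+11->C; (6,7):dx=+4,dy=+8->C
  (6,8):dx=-2,dy=+6->D; (6,9):dx=+3,dy=-5->D; (6,10):dx=+2,dy=+3->C; (7,8):dx=-6,dy=-2->C
  (7,9):dx=-1,dy=-13->C; (7,10):dx=-2,dy=-5->C; (8,9):dx=+5,dy=-11->D; (8,10):dx=+4,dy=-3->D
  (9,10):dx=-1,dy=+8->D
Step 2: C = 36, D = 9, total pairs = 45.
Step 3: tau = (C - D)/(n(n-1)/2) = (36 - 9)/45 = 0.600000.
Step 4: Exact two-sided p-value (enumerate n! = 3628800 permutations of y under H0): p = 0.016666.
Step 5: alpha = 0.05. reject H0.

tau_b = 0.6000 (C=36, D=9), p = 0.016666, reject H0.


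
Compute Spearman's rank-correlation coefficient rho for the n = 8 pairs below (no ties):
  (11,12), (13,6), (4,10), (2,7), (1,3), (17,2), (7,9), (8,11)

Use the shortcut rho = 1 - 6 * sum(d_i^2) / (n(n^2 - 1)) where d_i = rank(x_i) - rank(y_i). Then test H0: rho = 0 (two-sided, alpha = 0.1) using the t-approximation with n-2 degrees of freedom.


Step 1: Rank x and y separately (midranks; no ties here).
rank(x): 11->6, 13->7, 4->3, 2->2, 1->1, 17->8, 7->4, 8->5
rank(y): 12->8, 6->3, 10->6, 7->4, 3->2, 2->1, 9->5, 11->7
Step 2: d_i = R_x(i) - R_y(i); compute d_i^2.
  (6-8)^2=4, (7-3)^2=16, (3-6)^2=9, (2-4)^2=4, (1-2)^2=1, (8-1)^2=49, (4-5)^2=1, (5-7)^2=4
sum(d^2) = 88.
Step 3: rho = 1 - 6*88 / (8*(8^2 - 1)) = 1 - 528/504 = -0.047619.
Step 4: Under H0, t = rho * sqrt((n-2)/(1-rho^2)) = -0.1168 ~ t(6).
Step 5: Two-sided p-value from the t-distribution with 6 df = 0.910849.
Step 6: alpha = 0.1. fail to reject H0.

rho = -0.0476, p = 0.910849, fail to reject H0 at alpha = 0.1.


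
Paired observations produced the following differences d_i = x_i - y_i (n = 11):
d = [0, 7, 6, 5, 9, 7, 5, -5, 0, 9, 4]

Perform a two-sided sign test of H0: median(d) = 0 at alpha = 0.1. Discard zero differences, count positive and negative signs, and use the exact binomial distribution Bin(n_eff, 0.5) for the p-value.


Step 1: Discard zero differences. Original n = 11; n_eff = number of nonzero differences = 9.
Nonzero differences (with sign): +7, +6, +5, +9, +7, +5, -5, +9, +4
Step 2: Count signs: positive = 8, negative = 1.
Step 3: Under H0: P(positive) = 0.5, so the number of positives S ~ Bin(9, 0.5).
Step 4: Two-sided exact p-value = sum of Bin(9,0.5) probabilities at or below the observed probability = 0.039062.
Step 5: alpha = 0.1. reject H0.

n_eff = 9, pos = 8, neg = 1, p = 0.039062, reject H0.


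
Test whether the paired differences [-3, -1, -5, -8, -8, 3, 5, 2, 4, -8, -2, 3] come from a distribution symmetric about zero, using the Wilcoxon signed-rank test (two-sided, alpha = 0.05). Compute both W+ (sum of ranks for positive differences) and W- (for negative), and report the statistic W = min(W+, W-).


Step 1: Drop any zero differences (none here) and take |d_i|.
|d| = [3, 1, 5, 8, 8, 3, 5, 2, 4, 8, 2, 3]
Step 2: Midrank |d_i| (ties get averaged ranks).
ranks: |3|->5, |1|->1, |5|->8.5, |8|->11, |8|->11, |3|->5, |5|->8.5, |2|->2.5, |4|->7, |8|->11, |2|->2.5, |3|->5
Step 3: Attach original signs; sum ranks with positive sign and with negative sign.
W+ = 5 + 8.5 + 2.5 + 7 + 5 = 28
W- = 5 + 1 + 8.5 + 11 + 11 + 11 + 2.5 = 50
(Check: W+ + W- = 78 should equal n(n+1)/2 = 78.)
Step 4: Test statistic W = min(W+, W-) = 28.
Step 5: Ties in |d|, so use the tie-corrected normal approximation.
        E[W] = n(n+1)/4 = 12*13/4 = 39.
        Tie groups: |d|=2 (t=2), |d|=3 (t=3), |d|=5 (t=2), |d|=8 (t=3); sum(t^3 - t) = 60.
        Var[W] = n(n+1)(2n+1)/24 - sum(t^3-t)/48 = 3900/24 - 60/48 = 161.25.
        z = (W - E[W]) / sqrt(Var[W]) = (28 - 39) / 12.6984 = -0.8662.
        Two-sided p = 2*Phi(z) = 0.386354.
Step 6: alpha = 0.05. fail to reject H0.

W+ = 28, W- = 50, W = min = 28, p = 0.386354, fail to reject H0.


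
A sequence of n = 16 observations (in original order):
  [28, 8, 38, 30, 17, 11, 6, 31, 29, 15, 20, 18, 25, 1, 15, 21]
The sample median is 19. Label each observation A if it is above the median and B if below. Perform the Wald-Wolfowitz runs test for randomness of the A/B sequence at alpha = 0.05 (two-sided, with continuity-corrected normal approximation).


Step 1: Compute median = 19; label A = above, B = below.
Labels in order: ABAABBBAABABABBA  (n_A = 8, n_B = 8)
Step 2: Count runs R = 11.
Step 3: Under H0 (random ordering), E[R] = 2*n_A*n_B/(n_A+n_B) + 1 = 2*8*8/16 + 1 = 9.0000.
        Var[R] = 2*n_A*n_B*(2*n_A*n_B - n_A - n_B) / ((n_A+n_B)^2 * (n_A+n_B-1)) = 14336/3840 = 3.7333.
        SD[R] = 1.9322.
Step 4: Continuity-corrected z = (R - 0.5 - E[R]) / SD[R] = (11 - 0.5 - 9.0000) / 1.9322 = 0.7763.
Step 5: Two-sided p-value via normal approximation = 2*(1 - Phi(|z|)) = 0.437558.
Step 6: alpha = 0.05. fail to reject H0.

R = 11, z = 0.7763, p = 0.437558, fail to reject H0.


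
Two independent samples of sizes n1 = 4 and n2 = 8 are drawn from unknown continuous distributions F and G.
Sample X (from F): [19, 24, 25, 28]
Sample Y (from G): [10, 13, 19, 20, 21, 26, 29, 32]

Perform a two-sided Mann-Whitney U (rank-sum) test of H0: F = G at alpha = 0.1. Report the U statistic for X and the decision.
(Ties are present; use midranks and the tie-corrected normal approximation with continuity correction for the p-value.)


Step 1: Combine and sort all 12 observations; assign midranks.
sorted (value, group): (10,Y), (13,Y), (19,X), (19,Y), (20,Y), (21,Y), (24,X), (25,X), (26,Y), (28,X), (29,Y), (32,Y)
ranks: 10->1, 13->2, 19->3.5, 19->3.5, 20->5, 21->6, 24->7, 25->8, 26->9, 28->10, 29->11, 32->12
Step 2: Rank sum for X: R1 = 3.5 + 7 + 8 + 10 = 28.5.
Step 3: U_X = R1 - n1(n1+1)/2 = 28.5 - 4*5/2 = 28.5 - 10 = 18.5.
       U_Y = n1*n2 - U_X = 32 - 18.5 = 13.5.
Step 4: Ties are present, so use the tie-corrected normal approximation (with continuity correction) for the p-value.
Step 5: p-value = 0.733647; compare to alpha = 0.1. fail to reject H0.

U_X = 18.5, p = 0.733647, fail to reject H0 at alpha = 0.1.


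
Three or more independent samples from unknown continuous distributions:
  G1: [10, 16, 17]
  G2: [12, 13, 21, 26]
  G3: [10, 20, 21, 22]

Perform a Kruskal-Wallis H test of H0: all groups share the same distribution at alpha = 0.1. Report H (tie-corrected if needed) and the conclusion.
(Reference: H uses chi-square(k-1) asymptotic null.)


Step 1: Combine all N = 11 observations and assign midranks.
sorted (value, group, rank): (10,G1,1.5), (10,G3,1.5), (12,G2,3), (13,G2,4), (16,G1,5), (17,G1,6), (20,G3,7), (21,G2,8.5), (21,G3,8.5), (22,G3,10), (26,G2,11)
Step 2: Sum ranks within each group.
R_1 = 12.5 (n_1 = 3)
R_2 = 26.5 (n_2 = 4)
R_3 = 27 (n_3 = 4)
Step 3: H = 12/(N(N+1)) * sum(R_i^2/n_i) - 3(N+1)
     = 12/(11*12) * (12.5^2/3 + 26.5^2/4 + 27^2/4) - 3*12
     = 0.090909 * 409.896 - 36
     = 1.263258.
Step 4: Ties present; correction factor C = 1 - 12/(11^3 - 11) = 0.990909. Corrected H = 1.263258 / 0.990909 = 1.274847.
Step 5: Under H0, H ~ chi^2(2); p-value = 0.528653.
Step 6: alpha = 0.1. fail to reject H0.

H = 1.2748, df = 2, p = 0.528653, fail to reject H0.


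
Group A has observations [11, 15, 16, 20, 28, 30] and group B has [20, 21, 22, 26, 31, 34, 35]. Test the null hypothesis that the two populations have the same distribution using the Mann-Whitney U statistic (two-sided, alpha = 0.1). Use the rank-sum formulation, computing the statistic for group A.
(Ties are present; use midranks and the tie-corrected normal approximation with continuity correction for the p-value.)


Step 1: Combine and sort all 13 observations; assign midranks.
sorted (value, group): (11,X), (15,X), (16,X), (20,X), (20,Y), (21,Y), (22,Y), (26,Y), (28,X), (30,X), (31,Y), (34,Y), (35,Y)
ranks: 11->1, 15->2, 16->3, 20->4.5, 20->4.5, 21->6, 22->7, 26->8, 28->9, 30->10, 31->11, 34->12, 35->13
Step 2: Rank sum for X: R1 = 1 + 2 + 3 + 4.5 + 9 + 10 = 29.5.
Step 3: U_X = R1 - n1(n1+1)/2 = 29.5 - 6*7/2 = 29.5 - 21 = 8.5.
       U_Y = n1*n2 - U_X = 42 - 8.5 = 33.5.
Step 4: Ties are present, so use the tie-corrected normal approximation (with continuity correction) for the p-value.
Step 5: p-value = 0.086044; compare to alpha = 0.1. reject H0.

U_X = 8.5, p = 0.086044, reject H0 at alpha = 0.1.


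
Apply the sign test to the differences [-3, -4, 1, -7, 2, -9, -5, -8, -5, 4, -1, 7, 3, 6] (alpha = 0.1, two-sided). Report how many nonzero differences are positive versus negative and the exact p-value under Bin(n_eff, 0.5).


Step 1: Discard zero differences. Original n = 14; n_eff = number of nonzero differences = 14.
Nonzero differences (with sign): -3, -4, +1, -7, +2, -9, -5, -8, -5, +4, -1, +7, +3, +6
Step 2: Count signs: positive = 6, negative = 8.
Step 3: Under H0: P(positive) = 0.5, so the number of positives S ~ Bin(14, 0.5).
Step 4: Two-sided exact p-value = sum of Bin(14,0.5) probabilities at or below the observed probability = 0.790527.
Step 5: alpha = 0.1. fail to reject H0.

n_eff = 14, pos = 6, neg = 8, p = 0.790527, fail to reject H0.


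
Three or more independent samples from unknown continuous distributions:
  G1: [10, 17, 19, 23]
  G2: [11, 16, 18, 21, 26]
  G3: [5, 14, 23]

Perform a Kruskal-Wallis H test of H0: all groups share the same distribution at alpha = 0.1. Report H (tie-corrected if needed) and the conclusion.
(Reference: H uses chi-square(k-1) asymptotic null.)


Step 1: Combine all N = 12 observations and assign midranks.
sorted (value, group, rank): (5,G3,1), (10,G1,2), (11,G2,3), (14,G3,4), (16,G2,5), (17,G1,6), (18,G2,7), (19,G1,8), (21,G2,9), (23,G1,10.5), (23,G3,10.5), (26,G2,12)
Step 2: Sum ranks within each group.
R_1 = 26.5 (n_1 = 4)
R_2 = 36 (n_2 = 5)
R_3 = 15.5 (n_3 = 3)
Step 3: H = 12/(N(N+1)) * sum(R_i^2/n_i) - 3(N+1)
     = 12/(12*13) * (26.5^2/4 + 36^2/5 + 15.5^2/3) - 3*13
     = 0.076923 * 514.846 - 39
     = 0.603526.
Step 4: Ties present; correction factor C = 1 - 6/(12^3 - 12) = 0.996503. Corrected H = 0.603526 / 0.996503 = 0.605643.
Step 5: Under H0, H ~ chi^2(2); p-value = 0.738731.
Step 6: alpha = 0.1. fail to reject H0.

H = 0.6056, df = 2, p = 0.738731, fail to reject H0.


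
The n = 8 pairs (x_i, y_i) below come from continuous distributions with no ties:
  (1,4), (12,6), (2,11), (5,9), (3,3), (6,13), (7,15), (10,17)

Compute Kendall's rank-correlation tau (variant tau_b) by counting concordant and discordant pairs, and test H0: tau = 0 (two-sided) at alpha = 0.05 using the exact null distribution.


Step 1: Enumerate the 28 unordered pairs (i,j) with i<j and classify each by sign(x_j-x_i) * sign(y_j-y_i).
  (1,2):dx=+11,dy=+2->C; (1,3):dx=+1,dy=+7->C; (1,4):dx=+4,dy=+5->C; (1,5):dx=+2,dy=-1->D
  (1,6):dx=+5,dy=+9->C; (1,7):dx=+6,dy=+11->C; (1,8):dx=+9,dy=+13->C; (2,3):dx=-10,dy=+5->D
  (2,4):dx=-7,dy=+3->D; (2,5):dx=-9,dy=-3->C; (2,6):dx=-6,dy=+7->D; (2,7):dx=-5,dy=+9->D
  (2,8):dx=-2,dy=+11->D; (3,4):dx=+3,dy=-2->D; (3,5):dx=+1,dy=-8->D; (3,6):dx=+4,dy=+2->C
  (3,7):dx=+5,dy=+4->C; (3,8):dx=+8,dy=+6->C; (4,5):dx=-2,dy=-6->C; (4,6):dx=+1,dy=+4->C
  (4,7):dx=+2,dy=+6->C; (4,8):dx=+5,dy=+8->C; (5,6):dx=+3,dy=+10->C; (5,7):dx=+4,dy=+12->C
  (5,8):dx=+7,dy=+14->C; (6,7):dx=+1,dy=+2->C; (6,8):dx=+4,dy=+4->C; (7,8):dx=+3,dy=+2->C
Step 2: C = 20, D = 8, total pairs = 28.
Step 3: tau = (C - D)/(n(n-1)/2) = (20 - 8)/28 = 0.428571.
Step 4: Exact two-sided p-value (enumerate n! = 40320 permutations of y under H0): p = 0.178869.
Step 5: alpha = 0.05. fail to reject H0.

tau_b = 0.4286 (C=20, D=8), p = 0.178869, fail to reject H0.


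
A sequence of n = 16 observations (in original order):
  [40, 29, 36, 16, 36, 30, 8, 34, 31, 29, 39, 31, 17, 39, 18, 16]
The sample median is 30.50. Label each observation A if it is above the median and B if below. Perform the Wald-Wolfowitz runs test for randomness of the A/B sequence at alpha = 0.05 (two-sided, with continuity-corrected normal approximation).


Step 1: Compute median = 30.50; label A = above, B = below.
Labels in order: ABABABBAABAABABB  (n_A = 8, n_B = 8)
Step 2: Count runs R = 12.
Step 3: Under H0 (random ordering), E[R] = 2*n_A*n_B/(n_A+n_B) + 1 = 2*8*8/16 + 1 = 9.0000.
        Var[R] = 2*n_A*n_B*(2*n_A*n_B - n_A - n_B) / ((n_A+n_B)^2 * (n_A+n_B-1)) = 14336/3840 = 3.7333.
        SD[R] = 1.9322.
Step 4: Continuity-corrected z = (R - 0.5 - E[R]) / SD[R] = (12 - 0.5 - 9.0000) / 1.9322 = 1.2939.
Step 5: Two-sided p-value via normal approximation = 2*(1 - Phi(|z|)) = 0.195709.
Step 6: alpha = 0.05. fail to reject H0.

R = 12, z = 1.2939, p = 0.195709, fail to reject H0.


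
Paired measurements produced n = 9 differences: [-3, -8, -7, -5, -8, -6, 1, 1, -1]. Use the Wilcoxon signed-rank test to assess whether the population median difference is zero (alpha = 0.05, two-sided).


Step 1: Drop any zero differences (none here) and take |d_i|.
|d| = [3, 8, 7, 5, 8, 6, 1, 1, 1]
Step 2: Midrank |d_i| (ties get averaged ranks).
ranks: |3|->4, |8|->8.5, |7|->7, |5|->5, |8|->8.5, |6|->6, |1|->2, |1|->2, |1|->2
Step 3: Attach original signs; sum ranks with positive sign and with negative sign.
W+ = 2 + 2 = 4
W- = 4 + 8.5 + 7 + 5 + 8.5 + 6 + 2 = 41
(Check: W+ + W- = 45 should equal n(n+1)/2 = 45.)
Step 4: Test statistic W = min(W+, W-) = 4.
Step 5: Ties in |d|, so use the tie-corrected normal approximation.
        E[W] = n(n+1)/4 = 9*10/4 = 22.5.
        Tie groups: |d|=1 (t=3), |d|=8 (t=2); sum(t^3 - t) = 30.
        Var[W] = n(n+1)(2n+1)/24 - sum(t^3-t)/48 = 1710/24 - 30/48 = 70.625.
        z = (W - E[W]) / sqrt(Var[W]) = (4 - 22.5) / 8.4039 = -2.2014.
        Two-sided p = 2*Phi(z) = 0.027710.
Step 6: alpha = 0.05. reject H0.

W+ = 4, W- = 41, W = min = 4, p = 0.027710, reject H0.


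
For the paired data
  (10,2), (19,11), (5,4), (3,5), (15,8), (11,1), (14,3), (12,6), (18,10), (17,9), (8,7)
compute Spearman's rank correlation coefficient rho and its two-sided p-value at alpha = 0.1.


Step 1: Rank x and y separately (midranks; no ties here).
rank(x): 10->4, 19->11, 5->2, 3->1, 15->8, 11->5, 14->7, 12->6, 18->10, 17->9, 8->3
rank(y): 2->2, 11->11, 4->4, 5->5, 8->8, 1->1, 3->3, 6->6, 10->10, 9->9, 7->7
Step 2: d_i = R_x(i) - R_y(i); compute d_i^2.
  (4-2)^2=4, (11-11)^2=0, (2-4)^2=4, (1-5)^2=16, (8-8)^2=0, (5-1)^2=16, (7-3)^2=16, (6-6)^2=0, (10-10)^2=0, (9-9)^2=0, (3-7)^2=16
sum(d^2) = 72.
Step 3: rho = 1 - 6*72 / (11*(11^2 - 1)) = 1 - 432/1320 = 0.672727.
Step 4: Under H0, t = rho * sqrt((n-2)/(1-rho^2)) = 2.7277 ~ t(9).
Step 5: Two-sided p-value from the t-distribution with 9 df = 0.023313.
Step 6: alpha = 0.1. reject H0.

rho = 0.6727, p = 0.023313, reject H0 at alpha = 0.1.


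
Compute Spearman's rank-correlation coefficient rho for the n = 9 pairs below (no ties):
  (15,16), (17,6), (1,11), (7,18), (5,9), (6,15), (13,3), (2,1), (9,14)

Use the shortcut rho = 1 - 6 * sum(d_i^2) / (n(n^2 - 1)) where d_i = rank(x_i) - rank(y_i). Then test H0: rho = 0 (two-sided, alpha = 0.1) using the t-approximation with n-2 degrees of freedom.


Step 1: Rank x and y separately (midranks; no ties here).
rank(x): 15->8, 17->9, 1->1, 7->5, 5->3, 6->4, 13->7, 2->2, 9->6
rank(y): 16->8, 6->3, 11->5, 18->9, 9->4, 15->7, 3->2, 1->1, 14->6
Step 2: d_i = R_x(i) - R_y(i); compute d_i^2.
  (8-8)^2=0, (9-3)^2=36, (1-5)^2=16, (5-9)^2=16, (3-4)^2=1, (4-7)^2=9, (7-2)^2=25, (2-1)^2=1, (6-6)^2=0
sum(d^2) = 104.
Step 3: rho = 1 - 6*104 / (9*(9^2 - 1)) = 1 - 624/720 = 0.133333.
Step 4: Under H0, t = rho * sqrt((n-2)/(1-rho^2)) = 0.3559 ~ t(7).
Step 5: Two-sided p-value from the t-distribution with 7 df = 0.732368.
Step 6: alpha = 0.1. fail to reject H0.

rho = 0.1333, p = 0.732368, fail to reject H0 at alpha = 0.1.


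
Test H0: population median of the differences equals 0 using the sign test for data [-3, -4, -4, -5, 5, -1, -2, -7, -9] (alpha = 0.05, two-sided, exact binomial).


Step 1: Discard zero differences. Original n = 9; n_eff = number of nonzero differences = 9.
Nonzero differences (with sign): -3, -4, -4, -5, +5, -1, -2, -7, -9
Step 2: Count signs: positive = 1, negative = 8.
Step 3: Under H0: P(positive) = 0.5, so the number of positives S ~ Bin(9, 0.5).
Step 4: Two-sided exact p-value = sum of Bin(9,0.5) probabilities at or below the observed probability = 0.039062.
Step 5: alpha = 0.05. reject H0.

n_eff = 9, pos = 1, neg = 8, p = 0.039062, reject H0.


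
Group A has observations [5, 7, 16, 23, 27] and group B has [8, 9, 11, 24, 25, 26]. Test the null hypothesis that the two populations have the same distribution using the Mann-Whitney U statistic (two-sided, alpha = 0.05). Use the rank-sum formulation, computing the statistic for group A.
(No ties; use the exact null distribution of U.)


Step 1: Combine and sort all 11 observations; assign midranks.
sorted (value, group): (5,X), (7,X), (8,Y), (9,Y), (11,Y), (16,X), (23,X), (24,Y), (25,Y), (26,Y), (27,X)
ranks: 5->1, 7->2, 8->3, 9->4, 11->5, 16->6, 23->7, 24->8, 25->9, 26->10, 27->11
Step 2: Rank sum for X: R1 = 1 + 2 + 6 + 7 + 11 = 27.
Step 3: U_X = R1 - n1(n1+1)/2 = 27 - 5*6/2 = 27 - 15 = 12.
       U_Y = n1*n2 - U_X = 30 - 12 = 18.
Step 4: No ties, so the exact null distribution of U (based on enumerating the C(11,5) = 462 equally likely rank assignments) gives the two-sided p-value.
Step 5: p-value = 0.662338; compare to alpha = 0.05. fail to reject H0.

U_X = 12, p = 0.662338, fail to reject H0 at alpha = 0.05.


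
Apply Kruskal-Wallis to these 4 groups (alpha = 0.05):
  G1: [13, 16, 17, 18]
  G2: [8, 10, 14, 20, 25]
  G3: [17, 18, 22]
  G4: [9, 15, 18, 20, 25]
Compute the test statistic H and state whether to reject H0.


Step 1: Combine all N = 17 observations and assign midranks.
sorted (value, group, rank): (8,G2,1), (9,G4,2), (10,G2,3), (13,G1,4), (14,G2,5), (15,G4,6), (16,G1,7), (17,G1,8.5), (17,G3,8.5), (18,G1,11), (18,G3,11), (18,G4,11), (20,G2,13.5), (20,G4,13.5), (22,G3,15), (25,G2,16.5), (25,G4,16.5)
Step 2: Sum ranks within each group.
R_1 = 30.5 (n_1 = 4)
R_2 = 39 (n_2 = 5)
R_3 = 34.5 (n_3 = 3)
R_4 = 49 (n_4 = 5)
Step 3: H = 12/(N(N+1)) * sum(R_i^2/n_i) - 3(N+1)
     = 12/(17*18) * (30.5^2/4 + 39^2/5 + 34.5^2/3 + 49^2/5) - 3*18
     = 0.039216 * 1413.71 - 54
     = 1.439706.
Step 4: Ties present; correction factor C = 1 - 42/(17^3 - 17) = 0.991422. Corrected H = 1.439706 / 0.991422 = 1.452163.
Step 5: Under H0, H ~ chi^2(3); p-value = 0.693354.
Step 6: alpha = 0.05. fail to reject H0.

H = 1.4522, df = 3, p = 0.693354, fail to reject H0.


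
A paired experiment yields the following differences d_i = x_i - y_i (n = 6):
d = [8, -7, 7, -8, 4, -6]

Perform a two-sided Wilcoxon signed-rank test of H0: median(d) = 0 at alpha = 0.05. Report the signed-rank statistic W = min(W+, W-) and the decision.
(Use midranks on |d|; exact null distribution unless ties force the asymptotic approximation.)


Step 1: Drop any zero differences (none here) and take |d_i|.
|d| = [8, 7, 7, 8, 4, 6]
Step 2: Midrank |d_i| (ties get averaged ranks).
ranks: |8|->5.5, |7|->3.5, |7|->3.5, |8|->5.5, |4|->1, |6|->2
Step 3: Attach original signs; sum ranks with positive sign and with negative sign.
W+ = 5.5 + 3.5 + 1 = 10
W- = 3.5 + 5.5 + 2 = 11
(Check: W+ + W- = 21 should equal n(n+1)/2 = 21.)
Step 4: Test statistic W = min(W+, W-) = 10.
Step 5: Ties in |d|, so use the tie-corrected normal approximation.
        E[W] = n(n+1)/4 = 6*7/4 = 10.5.
        Tie groups: |d|=7 (t=2), |d|=8 (t=2); sum(t^3 - t) = 12.
        Var[W] = n(n+1)(2n+1)/24 - sum(t^3-t)/48 = 546/24 - 12/48 = 22.5.
        z = (W - E[W]) / sqrt(Var[W]) = (10 - 10.5) / 4.7434 = -0.1054.
        Two-sided p = 2*Phi(z) = 0.916051.
Step 6: alpha = 0.05. fail to reject H0.

W+ = 10, W- = 11, W = min = 10, p = 0.916051, fail to reject H0.


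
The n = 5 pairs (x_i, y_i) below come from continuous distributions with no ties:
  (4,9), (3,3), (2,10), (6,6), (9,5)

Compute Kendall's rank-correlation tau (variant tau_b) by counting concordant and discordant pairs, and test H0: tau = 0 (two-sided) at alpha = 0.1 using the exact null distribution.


Step 1: Enumerate the 10 unordered pairs (i,j) with i<j and classify each by sign(x_j-x_i) * sign(y_j-y_i).
  (1,2):dx=-1,dy=-6->C; (1,3):dx=-2,dy=+1->D; (1,4):dx=+2,dy=-3->D; (1,5):dx=+5,dy=-4->D
  (2,3):dx=-1,dy=+7->D; (2,4):dx=+3,dy=+3->C; (2,5):dx=+6,dy=+2->C; (3,4):dx=+4,dy=-4->D
  (3,5):dx=+7,dy=-5->D; (4,5):dx=+3,dy=-1->D
Step 2: C = 3, D = 7, total pairs = 10.
Step 3: tau = (C - D)/(n(n-1)/2) = (3 - 7)/10 = -0.400000.
Step 4: Exact two-sided p-value (enumerate n! = 120 permutations of y under H0): p = 0.483333.
Step 5: alpha = 0.1. fail to reject H0.

tau_b = -0.4000 (C=3, D=7), p = 0.483333, fail to reject H0.


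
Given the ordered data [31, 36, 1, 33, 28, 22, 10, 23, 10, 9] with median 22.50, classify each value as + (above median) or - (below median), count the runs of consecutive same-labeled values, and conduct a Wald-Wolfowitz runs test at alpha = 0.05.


Step 1: Compute median = 22.50; label A = above, B = below.
Labels in order: AABAABBABB  (n_A = 5, n_B = 5)
Step 2: Count runs R = 6.
Step 3: Under H0 (random ordering), E[R] = 2*n_A*n_B/(n_A+n_B) + 1 = 2*5*5/10 + 1 = 6.0000.
        Var[R] = 2*n_A*n_B*(2*n_A*n_B - n_A - n_B) / ((n_A+n_B)^2 * (n_A+n_B-1)) = 2000/900 = 2.2222.
        SD[R] = 1.4907.
Step 4: R = E[R], so z = 0 with no continuity correction.
Step 5: Two-sided p-value via normal approximation = 2*(1 - Phi(|z|)) = 1.000000.
Step 6: alpha = 0.05. fail to reject H0.

R = 6, z = 0.0000, p = 1.000000, fail to reject H0.
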